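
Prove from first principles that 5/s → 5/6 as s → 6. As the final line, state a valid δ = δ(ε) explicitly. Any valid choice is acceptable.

Let ε > 0 be given. We seek δ > 0 such that 0 < |s − 6| < δ implies |5/s − (5/6)| < ε.
|5/s − (5/6)| = 5·|6 − s|/(6·|s|) = 5|s − 6|/(6|s|).
Require δ ≤ 3 so that |s| > 6 − 3 = 3, hence 6|s| > 18.
Then |5/s − (5/6)| < 5|s − 6|/18, which is < ε when |s − 6| < (18/5)ε.
Take δ = min(3, (18/5)ε). Then 0 < |s − 6| < δ gives both |s − 6| < 3 and |s − 6| < (18/5)ε, so |5/s − (5/6)| < ε.

δ = min(3, (18/5)ε)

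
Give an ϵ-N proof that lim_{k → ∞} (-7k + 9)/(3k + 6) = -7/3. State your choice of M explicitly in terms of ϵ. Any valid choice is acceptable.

Fix ϵ > 0. For k ≥ 1, |(-7k + 9)/(3k + 6) + 7/3| = |69|/(3(3k + 6)) = 69/(3(3k + 6)).
Since 3k + 6 ≥ 3k for k ≥ 1, this is ≤ 69/(3·3k) = (23/3)/k.
So |(-7k + 9)/(3k + 6) + 7/3| < ϵ whenever k > (23/3)/ϵ.
Take M = (23/3)/ϵ. If k > M then |(-7k + 9)/(3k + 6) + 7/3| ≤ (23/3)/k < ϵ.

M = (23/3)/ϵ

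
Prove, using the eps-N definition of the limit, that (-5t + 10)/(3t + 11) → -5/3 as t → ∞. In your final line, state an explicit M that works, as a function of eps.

M = (85/9)/eps

Let eps > 0 be given. We seek M > 0 such that t > M implies |(-5t + 10)/(3t + 11) + 5/3| < eps.
(-5t + 10)/(3t + 11) + 5/3 = (3(-5t + 10) − (-5)(3t + 11)) / (3(3t + 11)) = 85/(3(3t + 11)).
For t > 0 we have 3t + 11 > 3t, so |(-5t + 10)/(3t + 11) + 5/3| = 85/(3(3t + 11)) < 85/(3·3t) = (85/9)/t.
Thus |(-5t + 10)/(3t + 11) + 5/3| < eps whenever t > (85/9)/eps.
Take M = (85/9)/eps. If t > M then |(-5t + 10)/(3t + 11) + 5/3| < (85/9)/t < eps.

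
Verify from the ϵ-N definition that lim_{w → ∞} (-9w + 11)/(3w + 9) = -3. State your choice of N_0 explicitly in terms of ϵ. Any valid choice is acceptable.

Let ϵ > 0. We seek N_0 > 0 such that w > N_0 implies |(-9w + 11)/(3w + 9) + 3| < ϵ.
(-9w + 11)/(3w + 9) + 3 = (3(-9w + 11) − (-9)(3w + 9)) / (3(3w + 9)) = 114/(3(3w + 9)).
For w > 0 we have 3w + 9 > 3w, so |(-9w + 11)/(3w + 9) + 3| = 114/(3(3w + 9)) < 114/(3·3w) = (38/3)/w.
Thus |(-9w + 11)/(3w + 9) + 3| < ϵ whenever w > (38/3)/ϵ.
Take N_0 = (38/3)/ϵ. If w > N_0 then |(-9w + 11)/(3w + 9) + 3| < (38/3)/w < ϵ.

N_0 = (38/3)/ϵ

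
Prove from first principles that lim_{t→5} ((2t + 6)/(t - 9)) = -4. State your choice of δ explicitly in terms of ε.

δ = min(2, (1/3)ε)

Let ε > 0. We want δ > 0 with 0 < |t − 5| < δ ⇒ |(2t + 6)/(t - 9) + 4| < ε.
Combining over a common denominator, (2t + 6)/(t - 9) + 4 = [(2t + 6)·(-4) − 16·(t - 9)] / [(-4)·(t - 9)] = -24(t − 5) / ((-4)(t - 9)).
So |(2t + 6)/(t - 9) + 4| = 24|t − 5| / (4·|t − 9|).
Restrict δ ≤ 2. Then |t − 5| < 2 gives |t − 9| = |(t − 5) + (-4)| ≥ 4 − 2 = 2.
Hence |(2t + 6)/(t - 9) + 4| < 24|t − 5|/(4·2) = 3|t − 5|, which is < ε once |t − 5| < (1/3)ε.
Take δ = min(2, (1/3)ε). Then 0 < |t − 5| < δ forces both bounds, so |(2t + 6)/(t - 9) + 4| < ε.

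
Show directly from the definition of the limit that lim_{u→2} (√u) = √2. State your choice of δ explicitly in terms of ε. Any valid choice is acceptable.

Let ε > 0. We want δ > 0 such that 0 < |u − 2| < δ implies |√u − √2| < ε.
Rationalise: √u − √2 = (u − 2)/(√u + √2), so |√u − √2| = |u − 2|/(√u + √2).
Restrict δ ≤ 2 so that |u − 2| < 2 forces u > 0, and then √u + √2 > √2.
Hence |√u − √2| < |u − 2|/√2, which is < ε once |u − 2| < √2·ε.
Take δ = min(2, √2·ε). If 0 < |u − 2| < δ then u > 0 and |√u − √2| < |u − 2|/√2 < ε.

δ = min(2, √2·ε)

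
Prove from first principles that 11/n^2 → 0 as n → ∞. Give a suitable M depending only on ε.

Fix ε > 0. For n ≥ 1, |11/n^2 − 0| = 11/n^2.
11/n^2 < ε ⇔ n^2 > 11/ε ⇔ n > (11/ε)^{1/2}.
Take M = (11/ε)^{1/2}. Then n > M implies 11/n^2 < ε.

M = (11/ε)^{1/2}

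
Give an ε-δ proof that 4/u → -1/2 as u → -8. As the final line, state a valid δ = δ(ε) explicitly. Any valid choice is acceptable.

δ = min(4, 8ε)

Fix ε > 0. We seek δ > 0 such that 0 < |u + 8| < δ implies |4/u + 1/2| < ε.
|4/u + 1/2| = 4·|-8 − u|/(8·|u|) = 4|u + 8|/(8|u|).
Require δ ≤ 4 so that |u| > 8 − 4 = 4, hence 8|u| > 32.
Then |4/u + 1/2| < 4|u + 8|/32, which is < ε when |u + 8| < 8ε.
Take δ = min(4, 8ε). Then 0 < |u + 8| < δ gives both |u + 8| < 4 and |u + 8| < 8ε, so |4/u + 1/2| < ε.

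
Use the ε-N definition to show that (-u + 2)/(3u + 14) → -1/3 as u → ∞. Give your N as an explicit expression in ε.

N = (20/9)/ε

Suppose ε > 0. We seek N > 0 such that u > N implies |(-u + 2)/(3u + 14) + 1/3| < ε.
(-u + 2)/(3u + 14) + 1/3 = (3(-u + 2) − (-1)(3u + 14)) / (3(3u + 14)) = 20/(3(3u + 14)).
For u > 0 we have 3u + 14 > 3u, so |(-u + 2)/(3u + 14) + 1/3| = 20/(3(3u + 14)) < 20/(3·3u) = (20/9)/u.
Thus |(-u + 2)/(3u + 14) + 1/3| < ε whenever u > (20/9)/ε.
Take N = (20/9)/ε. If u > N then |(-u + 2)/(3u + 14) + 1/3| < (20/9)/u < ε.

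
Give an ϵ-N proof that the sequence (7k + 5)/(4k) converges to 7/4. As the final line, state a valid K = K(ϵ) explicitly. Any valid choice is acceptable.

Suppose ϵ > 0. For k ≥ 1, |(7k + 5)/(4k) − (7/4)| = |20|/(4(4k)) = 20/(4(4k)).
Since 4k ≥ 4k for k ≥ 1, this is ≤ 20/(4·4k) = (5/4)/k.
So |(7k + 5)/(4k) − (7/4)| < ϵ whenever k > (5/4)/ϵ.
Take K = (5/4)/ϵ. If k > K then |(7k + 5)/(4k) − (7/4)| ≤ (5/4)/k < ϵ.

K = (5/4)/ϵ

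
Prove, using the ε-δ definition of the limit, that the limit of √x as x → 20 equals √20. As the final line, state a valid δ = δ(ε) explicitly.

Let ε > 0 be given. We want δ > 0 such that 0 < |x − 20| < δ implies |√x − √20| < ε.
Multiplying by the conjugate, |√x − √20| = |x − 20|/(√x + √20).
Restrict δ ≤ 20 so that |x − 20| < 20 forces x > 0, and then √x + √20 > √20.
Hence |√x − √20| < |x − 20|/√20, which is < ε once |x − 20| < √20·ε.
Take δ = min(20, √20·ε). If 0 < |x − 20| < δ then x > 0 and |√x − √20| < |x − 20|/√20 < ε.

δ = min(20, √20·ε)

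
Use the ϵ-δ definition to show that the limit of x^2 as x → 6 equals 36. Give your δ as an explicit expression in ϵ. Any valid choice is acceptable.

Let ϵ > 0 be given. We seek δ > 0 with 0 < |x − 6| < δ ⇒ |x^2 − 36| < ϵ.
Factor: x^2 − 36 = (x − 6)(x + 6), so |x^2 − 36| = |x − 6|·|x + 6|.
Restrict δ ≤ 2. Then |x − 6| < 2 gives |x| < 8, so by the triangle inequality |x + 6| ≤ 8 + 6 = 14.
Hence |x^2 − 36| ≤ 14|x − 6|, which is < ϵ once |x − 6| < ϵ/14.
Take δ = min(2, ϵ/14). If 0 < |x − 6| < δ then both bounds hold and |x^2 − 36| ≤ 14|x − 6| < 14·(ϵ/14) = ϵ.

δ = min(2, ϵ/14)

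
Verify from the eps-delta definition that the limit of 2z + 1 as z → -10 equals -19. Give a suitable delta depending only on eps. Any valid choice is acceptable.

delta = eps/2

Suppose eps > 0. We need delta > 0 so that 0 < |z + 10| < delta implies |(2z + 1) + 19| < eps.
Since (2z + 1) + 19 = 2(z + 10), we have |(2z + 1) + 19| = 2|z + 10|.
Thus it suffices that |z + 10| < eps/2.
Take delta = eps/2. If 0 < |z + 10| < delta then |(2z + 1) + 19| = 2|z + 10| < 2·(eps/2) = eps.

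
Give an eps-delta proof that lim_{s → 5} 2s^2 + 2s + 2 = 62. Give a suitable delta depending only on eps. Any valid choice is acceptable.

Let eps > 0 be given. We want delta > 0 such that 0 < |s − 5| < delta implies |(2s^2 + 2s + 2) − 62| < eps.
(2s^2 + 2s + 2) − 62 = 2s^2 + 2s - 60 = (s − 5)(2s + 12).
So |(2s^2 + 2s + 2) − 62| = |s − 5|·|2s + 12|.
Require delta ≤ 2. Then |s − 5| < 2 gives |s| < 7, and by the triangle inequality |2s + 12| ≤ 2·7 + 12 = 26.
Hence |(2s^2 + 2s + 2) − 62| ≤ 26|s − 5| < eps provided |s − 5| < eps/26.
Choosing delta = min(2, eps/26) ensures both conditions, hence |(2s^2 + 2s + 2) − 62| < eps.

delta = min(2, eps/26)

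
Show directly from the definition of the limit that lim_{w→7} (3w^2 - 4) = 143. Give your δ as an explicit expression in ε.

Fix ε > 0. We want δ > 0 such that 0 < |w − 7| < δ implies |(3w^2 - 4) − 143| < ε.
(3w^2 - 4) − 143 = 3w^2 - 147 = (w − 7)(3w + 21).
So |(3w^2 - 4) − 143| = |w − 7|·|3w + 21|.
Require δ ≤ 2. Then |w − 7| < 2 gives |w| < 9, and by the triangle inequality |3w + 21| ≤ 3·9 + 21 = 48.
Hence |(3w^2 - 4) − 143| ≤ 48|w − 7| < ε provided |w − 7| < ε/48.
Choosing δ = min(2, ε/48) ensures both conditions, hence |(3w^2 - 4) − 143| < ε.

δ = min(2, ε/48)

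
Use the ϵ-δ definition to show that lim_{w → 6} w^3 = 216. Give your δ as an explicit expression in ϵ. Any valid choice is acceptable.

Suppose ϵ > 0. We seek δ > 0 with 0 < |w − 6| < δ ⇒ |w^3 − 216| < ϵ.
Factor: w^3 − 216 = (w − 6)(w^2 + 6w + 36), so |w^3 − 216| = |w − 6|·|w^2 + 6w + 36|.
Restrict δ ≤ 2. Then |w − 6| < 2 gives |w| < 8, so by the triangle inequality |w^2 + 6w + 36| ≤ 8^2 + 6·8 + 36 = 148.
Hence |w^3 − 216| ≤ 148|w − 6|, which is < ϵ once |w − 6| < ϵ/148.
Take δ = min(2, ϵ/148). If 0 < |w − 6| < δ then both bounds hold and |w^3 − 216| ≤ 148|w − 6| < 148·(ϵ/148) = ϵ.

δ = min(2, ϵ/148)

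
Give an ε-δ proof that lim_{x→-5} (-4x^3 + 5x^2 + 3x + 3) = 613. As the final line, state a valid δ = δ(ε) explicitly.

δ = min(1, ε/416)

Suppose ε > 0. We want δ > 0 such that 0 < |x + 5| < δ implies |(-4x^3 + 5x^2 + 3x + 3) − 613| < ε.
(-4x^3 + 5x^2 + 3x + 3) − 613 = -4x^3 + 5x^2 + 3x - 610 = (x + 5)(-4x^2 + 25x - 122).
So |(-4x^3 + 5x^2 + 3x + 3) − 613| = |x + 5|·|-4x^2 + 25x - 122|.
Require δ ≤ 1. Then |x + 5| < 1 gives |x| < 6, and by the triangle inequality |-4x^2 + 25x - 122| ≤ 4·6^2 + 25·6 + 122 = 416.
Hence |(-4x^3 + 5x^2 + 3x + 3) − 613| ≤ 416|x + 5| < ε provided |x + 5| < ε/416.
Take δ = min(1, ε/416). Then 0 < |x + 5| < δ gives both |x + 5| < 1 and |x + 5| < ε/416, so |(-4x^3 + 5x^2 + 3x + 3) − 613| < ε.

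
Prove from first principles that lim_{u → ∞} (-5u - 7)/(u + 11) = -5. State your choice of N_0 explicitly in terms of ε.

N_0 = 48/ε

Let ε > 0 be given. We seek N_0 > 0 such that u > N_0 implies |(-5u - 7)/(u + 11) + 5| < ε.
(-5u - 7)/(u + 11) + 5 = ((-5u - 7) − (-5)(u + 11)) / ((u + 11)) = 48/((u + 11)).
For u > 0 we have u + 11 > u, so |(-5u - 7)/(u + 11) + 5| = 48/((u + 11)) < 48/(u) = 48/u.
Thus |(-5u - 7)/(u + 11) + 5| < ε whenever u > 48/ε.
Take N_0 = 48/ε. If u > N_0 then |(-5u - 7)/(u + 11) + 5| < 48/u < ε.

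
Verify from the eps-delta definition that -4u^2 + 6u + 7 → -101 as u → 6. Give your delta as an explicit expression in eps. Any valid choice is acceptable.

Let eps > 0 be given. We want delta > 0 such that 0 < |u − 6| < delta implies |(-4u^2 + 6u + 7) + 101| < eps.
(-4u^2 + 6u + 7) + 101 = -4u^2 + 6u + 108 = (u − 6)(-4u - 18).
So |(-4u^2 + 6u + 7) + 101| = |u − 6|·|-4u - 18|.
Require delta ≤ 1. Then |u − 6| < 1 gives |u| < 7, and by the triangle inequality |-4u - 18| ≤ 4·7 + 18 = 46.
Hence |(-4u^2 + 6u + 7) + 101| ≤ 46|u − 6| < eps provided |u − 6| < eps/46.
Choosing delta = min(1, eps/46) ensures both conditions, hence |(-4u^2 + 6u + 7) + 101| < eps.

delta = min(1, eps/46)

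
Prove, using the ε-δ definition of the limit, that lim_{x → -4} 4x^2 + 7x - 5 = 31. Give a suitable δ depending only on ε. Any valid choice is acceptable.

δ = min(2, ε/33)

Let ε > 0 be given. We want δ > 0 such that 0 < |x + 4| < δ implies |(4x^2 + 7x - 5) − 31| < ε.
(4x^2 + 7x - 5) − 31 = 4x^2 + 7x - 36 = (x + 4)(4x - 9).
So |(4x^2 + 7x - 5) − 31| = |x + 4|·|4x - 9|.
Require δ ≤ 2. Then |x + 4| < 2 gives |x| < 6, and by the triangle inequality |4x - 9| ≤ 4·6 + 9 = 33.
Hence |(4x^2 + 7x - 5) − 31| ≤ 33|x + 4| < ε provided |x + 4| < ε/33.
Take δ = min(2, ε/33). Then 0 < |x + 4| < δ gives both |x + 4| < 2 and |x + 4| < ε/33, so |(4x^2 + 7x - 5) − 31| < ε.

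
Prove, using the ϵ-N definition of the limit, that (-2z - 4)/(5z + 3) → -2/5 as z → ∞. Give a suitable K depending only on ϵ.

K = (14/25)/ϵ

Let ϵ > 0. We seek K > 0 such that z > K implies |(-2z - 4)/(5z + 3) + 2/5| < ϵ.
(-2z - 4)/(5z + 3) + 2/5 = (5(-2z - 4) − (-2)(5z + 3)) / (5(5z + 3)) = -14/(5(5z + 3)).
For z > 0 we have 5z + 3 > 5z, so |(-2z - 4)/(5z + 3) + 2/5| = 14/(5(5z + 3)) < 14/(5·5z) = (14/25)/z.
Thus |(-2z - 4)/(5z + 3) + 2/5| < ϵ whenever z > (14/25)/ϵ.
Take K = (14/25)/ϵ. If z > K then |(-2z - 4)/(5z + 3) + 2/5| < (14/25)/z < ϵ.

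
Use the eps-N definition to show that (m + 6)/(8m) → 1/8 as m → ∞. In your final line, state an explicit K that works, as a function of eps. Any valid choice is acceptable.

K = (3/4)/eps

Suppose eps > 0. For m ≥ 1, |(m + 6)/(8m) − (1/8)| = |48|/(8(8m)) = 48/(8(8m)).
Since 8m ≥ 8m for m ≥ 1, this is ≤ 48/(8·8m) = (3/4)/m.
So |(m + 6)/(8m) − (1/8)| < eps whenever m > (3/4)/eps.
Take K = (3/4)/eps. If m > K then |(m + 6)/(8m) − (1/8)| ≤ (3/4)/m < eps.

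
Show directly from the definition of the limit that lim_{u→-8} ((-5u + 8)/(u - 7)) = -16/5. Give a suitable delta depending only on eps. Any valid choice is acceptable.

Let eps > 0. We want delta > 0 with 0 < |u + 8| < delta ⇒ |(-5u + 8)/(u - 7) + 16/5| < eps.
Combining over a common denominator, (-5u + 8)/(u - 7) + 16/5 = [(-5u + 8)·(-15) − 48·(u - 7)] / [(-15)·(u - 7)] = 27(u + 8) / ((-15)(u - 7)).
So |(-5u + 8)/(u - 7) + 16/5| = 27|u + 8| / (15·|u − 7|).
Restrict delta ≤ 15/2. Then |u + 8| < 15/2 gives |u − 7| = |(u + 8) + (-15)| ≥ 15 − 15/2 = 15/2.
Hence |(-5u + 8)/(u - 7) + 16/5| < 27|u + 8|/(15·(15/2)) = (6/25)|u + 8|, which is < eps once |u + 8| < (25/6)eps.
Take delta = min(15/2, (25/6)eps). Then 0 < |u + 8| < delta forces both bounds, so |(-5u + 8)/(u - 7) + 16/5| < eps.

delta = min(15/2, (25/6)eps)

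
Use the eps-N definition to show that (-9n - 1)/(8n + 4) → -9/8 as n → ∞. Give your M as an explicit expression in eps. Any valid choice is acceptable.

Fix eps > 0. For n ≥ 1, |(-9n - 1)/(8n + 4) + 9/8| = |28|/(8(8n + 4)) = 28/(8(8n + 4)).
Since 8n + 4 ≥ 8n for n ≥ 1, this is ≤ 28/(8·8n) = (7/16)/n.
So |(-9n - 1)/(8n + 4) + 9/8| < eps whenever n > (7/16)/eps.
Take M = (7/16)/eps. If n > M then |(-9n - 1)/(8n + 4) + 9/8| ≤ (7/16)/n < eps.

M = (7/16)/eps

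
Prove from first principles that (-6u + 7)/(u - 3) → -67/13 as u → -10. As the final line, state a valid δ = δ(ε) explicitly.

Let ε > 0 be given. We want δ > 0 with 0 < |u + 10| < δ ⇒ |(-6u + 7)/(u - 3) + 67/13| < ε.
Combining over a common denominator, (-6u + 7)/(u - 3) + 67/13 = [(-6u + 7)·(-13) − 67·(u - 3)] / [(-13)·(u - 3)] = 11(u + 10) / ((-13)(u - 3)).
So |(-6u + 7)/(u - 3) + 67/13| = 11|u + 10| / (13·|u − 3|).
Require δ ≤ 13/2, so |u − 3| ≥ |-13| − |u + 10| > 13 − 13/2 = 13/2.
Hence |(-6u + 7)/(u - 3) + 67/13| < 11|u + 10|/(13·(13/2)) = (22/169)|u + 10|, which is < ε once |u + 10| < (169/22)ε.
Take δ = min(13/2, (169/22)ε). Then 0 < |u + 10| < δ forces both bounds, so |(-6u + 7)/(u - 3) + 67/13| < ε.

δ = min(13/2, (169/22)ε)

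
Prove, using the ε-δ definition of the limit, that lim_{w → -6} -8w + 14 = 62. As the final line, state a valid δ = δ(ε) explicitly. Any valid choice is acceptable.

Let ε > 0 be given. We need δ > 0 so that 0 < |w + 6| < δ implies |(-8w + 14) − 62| < ε.
Since (-8w + 14) − 62 = -8(w + 6), we have |(-8w + 14) − 62| = 8|w + 6|.
So 8|w + 6| < ε exactly when |w + 6| < ε/8.
Take δ = ε/8. If 0 < |w + 6| < δ then |(-8w + 14) − 62| = 8|w + 6| < 8·(ε/8) = ε.

δ = ε/8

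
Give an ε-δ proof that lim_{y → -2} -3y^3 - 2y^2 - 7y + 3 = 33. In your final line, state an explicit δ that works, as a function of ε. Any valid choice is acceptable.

Fix ε > 0. We want δ > 0 such that 0 < |y + 2| < δ implies |(-3y^3 - 2y^2 - 7y + 3) − 33| < ε.
(-3y^3 - 2y^2 - 7y + 3) − 33 = -3y^3 - 2y^2 - 7y - 30 = (y + 2)(-3y^2 + 4y - 15).
So |(-3y^3 - 2y^2 - 7y + 3) − 33| = |y + 2|·|-3y^2 + 4y - 15|.
Assume first that |y + 2| < 1, so |y| < 3. Then |-3y^2 + 4y - 15| ≤ 3·3^2 + 4·3 + 15 = 54.
Hence |(-3y^3 - 2y^2 - 7y + 3) − 33| ≤ 54|y + 2| < ε provided |y + 2| < ε/54.
Choosing δ = min(1, ε/54) ensures both conditions, hence |(-3y^3 - 2y^2 - 7y + 3) − 33| < ε.

δ = min(1, ε/54)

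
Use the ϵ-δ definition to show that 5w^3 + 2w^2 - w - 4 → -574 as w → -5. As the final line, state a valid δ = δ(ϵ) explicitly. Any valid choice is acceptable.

δ = min(1, ϵ/432)

Let ϵ > 0 be given. We want δ > 0 such that 0 < |w + 5| < δ implies |(5w^3 + 2w^2 - w - 4) + 574| < ϵ.
(5w^3 + 2w^2 - w - 4) + 574 = 5w^3 + 2w^2 - w + 570 = (w + 5)(5w^2 - 23w + 114).
So |(5w^3 + 2w^2 - w - 4) + 574| = |w + 5|·|5w^2 - 23w + 114|.
Require δ ≤ 1. Then |w + 5| < 1 gives |w| < 6, and by the triangle inequality |5w^2 - 23w + 114| ≤ 5·6^2 + 23·6 + 114 = 432.
Hence |(5w^3 + 2w^2 - w - 4) + 574| ≤ 432|w + 5| < ϵ provided |w + 5| < ϵ/432.
Take δ = min(1, ϵ/432). Then 0 < |w + 5| < δ gives both |w + 5| < 1 and |w + 5| < ϵ/432, so |(5w^3 + 2w^2 - w - 4) + 574| < ϵ.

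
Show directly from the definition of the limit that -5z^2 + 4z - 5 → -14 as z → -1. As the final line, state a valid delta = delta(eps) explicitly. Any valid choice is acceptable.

delta = min(2, eps/24)

Suppose eps > 0. We want delta > 0 such that 0 < |z + 1| < delta implies |(-5z^2 + 4z - 5) + 14| < eps.
(-5z^2 + 4z - 5) + 14 = -5z^2 + 4z + 9 = (z + 1)(-5z + 9).
So |(-5z^2 + 4z - 5) + 14| = |z + 1|·|-5z + 9|.
Require delta ≤ 2. Then |z + 1| < 2 gives |z| < 3, and by the triangle inequality |-5z + 9| ≤ 5·3 + 9 = 24.
Hence |(-5z^2 + 4z - 5) + 14| ≤ 24|z + 1| < eps provided |z + 1| < eps/24.
Take delta = min(2, eps/24). Then 0 < |z + 1| < delta gives both |z + 1| < 2 and |z + 1| < eps/24, so |(-5z^2 + 4z - 5) + 14| < eps.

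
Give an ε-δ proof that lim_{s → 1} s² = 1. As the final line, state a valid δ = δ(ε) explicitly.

Fix ε > 0. We seek δ > 0 with 0 < |s − 1| < δ ⇒ |s² − 1| < ε.
Factor: s² − 1 = (s − 1)(s + 1), so |s² − 1| = |s − 1|·|s + 1|.
Restrict δ ≤ 1. Then |s − 1| < 1 gives |s| < 2, so by the triangle inequality |s + 1| ≤ 2 + 1 = 3.
Hence |s² − 1| ≤ 3|s − 1|, which is < ε once |s − 1| < ε/3.
Take δ = min(1, ε/3). If 0 < |s − 1| < δ then both bounds hold and |s² − 1| ≤ 3|s − 1| < 3·(ε/3) = ε.

δ = min(1, ε/3)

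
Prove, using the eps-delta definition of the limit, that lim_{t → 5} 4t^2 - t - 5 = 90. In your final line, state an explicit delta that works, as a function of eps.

Let eps > 0. We want delta > 0 such that 0 < |t − 5| < delta implies |(4t^2 - t - 5) − 90| < eps.
(4t^2 - t - 5) − 90 = 4t^2 - t - 95 = (t − 5)(4t + 19).
So |(4t^2 - t - 5) − 90| = |t − 5|·|4t + 19|.
Assume first that |t − 5| < 1, so |t| < 6. Then |4t + 19| ≤ 4·6 + 19 = 43.
Hence |(4t^2 - t - 5) − 90| ≤ 43|t − 5| < eps provided |t − 5| < eps/43.
Choosing delta = min(1, eps/43) ensures both conditions, hence |(4t^2 - t - 5) − 90| < eps.

delta = min(1, eps/43)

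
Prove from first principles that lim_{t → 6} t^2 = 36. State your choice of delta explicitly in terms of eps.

delta = min(1, eps/13)

Fix eps > 0. We seek delta > 0 with 0 < |t − 6| < delta ⇒ |t^2 − 36| < eps.
Factor: t^2 − 36 = (t − 6)(t + 6), so |t^2 − 36| = |t − 6|·|t + 6|.
Impose delta ≤ 1 so that |t| < 7; then |t + 6| ≤ 13.
Hence |t^2 − 36| ≤ 13|t − 6|, which is < eps once |t − 6| < eps/13.
Take delta = min(1, eps/13). If 0 < |t − 6| < delta then both bounds hold and |t^2 − 36| ≤ 13|t − 6| < 13·(eps/13) = eps.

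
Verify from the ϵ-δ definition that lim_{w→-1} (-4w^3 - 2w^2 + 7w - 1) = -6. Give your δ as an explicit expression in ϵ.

Fix ϵ > 0. We want δ > 0 such that 0 < |w + 1| < δ implies |(-4w^3 - 2w^2 + 7w - 1) + 6| < ϵ.
(-4w^3 - 2w^2 + 7w - 1) + 6 = -4w^3 - 2w^2 + 7w + 5 = (w + 1)(-4w^2 + 2w + 5).
So |(-4w^3 - 2w^2 + 7w - 1) + 6| = |w + 1|·|-4w^2 + 2w + 5|.
Require δ ≤ 1. Then |w + 1| < 1 gives |w| < 2, and by the triangle inequality |-4w^2 + 2w + 5| ≤ 4·2^2 + 2·2 + 5 = 25.
Hence |(-4w^3 - 2w^2 + 7w - 1) + 6| ≤ 25|w + 1| < ϵ provided |w + 1| < ϵ/25.
Choosing δ = min(1, ϵ/25) ensures both conditions, hence |(-4w^3 - 2w^2 + 7w - 1) + 6| < ϵ.

δ = min(1, ϵ/25)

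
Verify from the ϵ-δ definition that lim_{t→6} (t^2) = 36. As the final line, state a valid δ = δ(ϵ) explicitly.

δ = min(1, ϵ/13)

Suppose ϵ > 0. We seek δ > 0 with 0 < |t − 6| < δ ⇒ |t^2 − 36| < ϵ.
Factor: t^2 − 36 = (t − 6)(t + 6), so |t^2 − 36| = |t − 6|·|t + 6|.
Impose δ ≤ 1 so that |t| < 7; then |t + 6| ≤ 13.
Hence |t^2 − 36| ≤ 13|t − 6|, which is < ϵ once |t − 6| < ϵ/13.
Take δ = min(1, ϵ/13). If 0 < |t − 6| < δ then both bounds hold and |t^2 − 36| ≤ 13|t − 6| < 13·(ϵ/13) = ϵ.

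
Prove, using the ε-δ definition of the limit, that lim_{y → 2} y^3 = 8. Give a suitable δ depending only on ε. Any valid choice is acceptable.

Fix ε > 0. We seek δ > 0 with 0 < |y − 2| < δ ⇒ |y^3 − 8| < ε.
Factor: y^3 − 8 = (y − 2)(y^2 + 2y + 4), so |y^3 − 8| = |y − 2|·|y^2 + 2y + 4|.
Restrict δ ≤ 1. Then |y − 2| < 1 gives |y| < 3, so by the triangle inequality |y^2 + 2y + 4| ≤ 3^2 + 2·3 + 4 = 19.
Hence |y^3 − 8| ≤ 19|y − 2|, which is < ε once |y − 2| < ε/19.
Take δ = min(1, ε/19). If 0 < |y − 2| < δ then both bounds hold and |y^3 − 8| ≤ 19|y − 2| < 19·(ε/19) = ε.

δ = min(1, ε/19)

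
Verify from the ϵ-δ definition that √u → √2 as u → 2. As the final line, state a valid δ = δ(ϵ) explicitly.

δ = min(2, √2·ϵ)

Let ϵ > 0 be given. We want δ > 0 such that 0 < |u − 2| < δ implies |√u − √2| < ϵ.
Rationalise: √u − √2 = (u − 2)/(√u + √2), so |√u − √2| = |u − 2|/(√u + √2).
Restrict δ ≤ 2 so that |u − 2| < 2 forces u > 0, and then √u + √2 > √2.
Hence |√u − √2| < |u − 2|/√2, which is < ϵ once |u − 2| < √2·ϵ.
Take δ = min(2, √2·ϵ). If 0 < |u − 2| < δ then u > 0 and |√u − √2| < |u − 2|/√2 < ϵ.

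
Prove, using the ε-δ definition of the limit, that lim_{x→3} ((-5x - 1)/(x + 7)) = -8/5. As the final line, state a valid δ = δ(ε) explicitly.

δ = min(5, (25/17)ε)

Suppose ε > 0. We want δ > 0 with 0 < |x − 3| < δ ⇒ |(-5x - 1)/(x + 7) + 8/5| < ε.
Combining over a common denominator, (-5x - 1)/(x + 7) + 8/5 = [(-5x - 1)·10 − (-16)·(x + 7)] / [10·(x + 7)] = -34(x − 3) / (10(x + 7)).
So |(-5x - 1)/(x + 7) + 8/5| = 34|x − 3| / (10·|x + 7|).
Require δ ≤ 5, so |x + 7| ≥ |10| − |x − 3| > 10 − 5 = 5.
Hence |(-5x - 1)/(x + 7) + 8/5| < 34|x − 3|/(10·5) = (17/25)|x − 3|, which is < ε once |x − 3| < (25/17)ε.
Take δ = min(5, (25/17)ε). Then 0 < |x − 3| < δ forces both bounds, so |(-5x - 1)/(x + 7) + 8/5| < ε.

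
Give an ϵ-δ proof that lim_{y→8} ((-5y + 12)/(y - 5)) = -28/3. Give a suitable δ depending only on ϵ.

Fix ϵ > 0. We want δ > 0 with 0 < |y − 8| < δ ⇒ |(-5y + 12)/(y - 5) + 28/3| < ϵ.
Combining over a common denominator, (-5y + 12)/(y - 5) + 28/3 = [(-5y + 12)·3 − (-28)·(y - 5)] / [3·(y - 5)] = 13(y − 8) / (3(y - 5)).
So |(-5y + 12)/(y - 5) + 28/3| = 13|y − 8| / (3·|y − 5|).
Require δ ≤ 3/2, so |y − 5| ≥ |3| − |y − 8| > 3 − 3/2 = 3/2.
Hence |(-5y + 12)/(y - 5) + 28/3| < 13|y − 8|/(3·(3/2)) = (26/9)|y − 8|, which is < ϵ once |y − 8| < (9/26)ϵ.
Take δ = min(3/2, (9/26)ϵ). Then 0 < |y − 8| < δ forces both bounds, so |(-5y + 12)/(y - 5) + 28/3| < ϵ.

δ = min(3/2, (9/26)ϵ)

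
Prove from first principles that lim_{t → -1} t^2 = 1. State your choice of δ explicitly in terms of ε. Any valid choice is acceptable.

δ = min(2, ε/4)

Suppose ε > 0. We seek δ > 0 with 0 < |t + 1| < δ ⇒ |t^2 − 1| < ε.
Factor: t^2 − 1 = (t + 1)(t - 1), so |t^2 − 1| = |t + 1|·|t - 1|.
Impose δ ≤ 2 so that |t| < 3; then |t - 1| ≤ 4.
Hence |t^2 − 1| ≤ 4|t + 1|, which is < ε once |t + 1| < ε/4.
Take δ = min(2, ε/4). If 0 < |t + 1| < δ then both bounds hold and |t^2 − 1| ≤ 4|t + 1| < 4·(ε/4) = ε.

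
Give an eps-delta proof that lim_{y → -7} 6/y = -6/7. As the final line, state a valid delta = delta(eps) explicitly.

Let eps > 0. We seek delta > 0 such that 0 < |y + 7| < delta implies |6/y + 6/7| < eps.
|6/y + 6/7| = 6·|-7 − y|/(7·|y|) = 6|y + 7|/(7|y|).
Require delta ≤ 7/2 so that |y| > 7 − 7/2 = 7/2, hence 7|y| > 49/2.
Then |6/y + 6/7| < 6|y + 7|/(49/2), which is < eps when |y + 7| < (49/12)eps.
Take delta = min(7/2, (49/12)eps). Then 0 < |y + 7| < delta gives both |y + 7| < 7/2 and |y + 7| < (49/12)eps, so |6/y + 6/7| < eps.

delta = min(7/2, (49/12)eps)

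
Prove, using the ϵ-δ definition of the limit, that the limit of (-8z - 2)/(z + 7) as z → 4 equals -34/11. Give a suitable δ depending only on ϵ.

δ = min(11/2, (121/108)ϵ)

Let ϵ > 0. We want δ > 0 with 0 < |z − 4| < δ ⇒ |(-8z - 2)/(z + 7) + 34/11| < ϵ.
Combining over a common denominator, (-8z - 2)/(z + 7) + 34/11 = [(-8z - 2)·11 − (-34)·(z + 7)] / [11·(z + 7)] = -54(z − 4) / (11(z + 7)).
So |(-8z - 2)/(z + 7) + 34/11| = 54|z − 4| / (11·|z + 7|).
Restrict δ ≤ 11/2. Then |z − 4| < 11/2 gives |z + 7| = |(z − 4) + 11| ≥ 11 − 11/2 = 11/2.
Hence |(-8z - 2)/(z + 7) + 34/11| < 54|z − 4|/(11·(11/2)) = (108/121)|z − 4|, which is < ϵ once |z − 4| < (121/108)ϵ.
Take δ = min(11/2, (121/108)ϵ). Then 0 < |z − 4| < δ forces both bounds, so |(-8z - 2)/(z + 7) + 34/11| < ϵ.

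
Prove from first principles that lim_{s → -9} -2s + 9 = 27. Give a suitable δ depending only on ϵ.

δ = ϵ/2

Fix ϵ > 0. We need δ > 0 so that 0 < |s + 9| < δ implies |(-2s + 9) − 27| < ϵ.
|(-2s + 9) − 27| = |-2s - 18| = 2|s + 9|.
Thus it suffices that |s + 9| < ϵ/2.
Take δ = ϵ/2. If 0 < |s + 9| < δ then |(-2s + 9) − 27| = 2|s + 9| < 2·(ϵ/2) = ϵ.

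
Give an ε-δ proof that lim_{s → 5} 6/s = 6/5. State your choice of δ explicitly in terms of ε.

δ = min(5/2, (25/12)ε)

Let ε > 0. We seek δ > 0 such that 0 < |s − 5| < δ implies |6/s − (6/5)| < ε.
|6/s − (6/5)| = 6·|5 − s|/(5·|s|) = 6|s − 5|/(5|s|).
Require δ ≤ 5/2 so that |s| > 5 − 5/2 = 5/2, hence 5|s| > 25/2.
Then |6/s − (6/5)| < 6|s − 5|/(25/2), which is < ε when |s − 5| < (25/12)ε.
Take δ = min(5/2, (25/12)ε). Then 0 < |s − 5| < δ gives both |s − 5| < 5/2 and |s − 5| < (25/12)ε, so |6/s − (6/5)| < ε.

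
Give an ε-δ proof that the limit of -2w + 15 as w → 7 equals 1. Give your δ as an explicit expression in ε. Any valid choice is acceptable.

δ = ε/2

Let ε > 0. We need δ > 0 so that 0 < |w − 7| < δ implies |(-2w + 15) − 1| < ε.
|(-2w + 15) − 1| = |-2w + 14| = 2|w − 7|.
So 2|w − 7| < ε exactly when |w − 7| < ε/2.
Take δ = ε/2. If 0 < |w − 7| < δ then |(-2w + 15) − 1| = 2|w − 7| < 2·(ε/2) = ε.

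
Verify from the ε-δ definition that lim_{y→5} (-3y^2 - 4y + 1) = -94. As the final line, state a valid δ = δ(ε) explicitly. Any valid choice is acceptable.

Suppose ε > 0. We want δ > 0 such that 0 < |y − 5| < δ implies |(-3y^2 - 4y + 1) + 94| < ε.
(-3y^2 - 4y + 1) + 94 = -3y^2 - 4y + 95 = (y − 5)(-3y - 19).
So |(-3y^2 - 4y + 1) + 94| = |y − 5|·|-3y - 19|.
Require δ ≤ 1. Then |y − 5| < 1 gives |y| < 6, and by the triangle inequality |-3y - 19| ≤ 3·6 + 19 = 37.
Hence |(-3y^2 - 4y + 1) + 94| ≤ 37|y − 5| < ε provided |y − 5| < ε/37.
Choosing δ = min(1, ε/37) ensures both conditions, hence |(-3y^2 - 4y + 1) + 94| < ε.

δ = min(1, ε/37)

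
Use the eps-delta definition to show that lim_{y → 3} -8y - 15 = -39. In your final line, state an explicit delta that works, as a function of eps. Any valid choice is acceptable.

delta = eps/8

Let eps > 0. We need delta > 0 so that 0 < |y − 3| < delta implies |(-8y - 15) + 39| < eps.
Since (-8y - 15) + 39 = -8(y − 3), we have |(-8y - 15) + 39| = 8|y − 3|.
Thus it suffices that |y − 3| < eps/8.
Choosing delta = eps/8 gives |(-8y - 15) + 39| = 8|y − 3| < eps whenever |y − 3| < delta.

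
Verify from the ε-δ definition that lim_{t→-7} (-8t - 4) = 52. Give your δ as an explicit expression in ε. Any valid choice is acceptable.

Let ε > 0 be given. We need δ > 0 so that 0 < |t + 7| < δ implies |(-8t - 4) − 52| < ε.
|(-8t - 4) − 52| = |-8t - 56| = 8|t + 7|.
Thus it suffices that |t + 7| < ε/8.
Choosing δ = ε/8 gives |(-8t - 4) − 52| = 8|t + 7| < ε whenever |t + 7| < δ.

δ = ε/8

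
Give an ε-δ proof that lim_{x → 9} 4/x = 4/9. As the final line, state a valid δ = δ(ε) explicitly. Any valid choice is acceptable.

Let ε > 0. We seek δ > 0 such that 0 < |x − 9| < δ implies |4/x − (4/9)| < ε.
|4/x − (4/9)| = 4·|9 − x|/(9·|x|) = 4|x − 9|/(9|x|).
Restrict δ ≤ 9/2. Then |x − 9| < 9/2 gives |x| > 9/2, so 9|x| > 81/2.
Then |4/x − (4/9)| < 4|x − 9|/(81/2), which is < ε when |x − 9| < (81/8)ε.
Take δ = min(9/2, (81/8)ε). Then 0 < |x − 9| < δ gives both |x − 9| < 9/2 and |x − 9| < (81/8)ε, so |4/x − (4/9)| < ε.

δ = min(9/2, (81/8)ε)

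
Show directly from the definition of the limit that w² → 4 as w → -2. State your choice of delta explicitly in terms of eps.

delta = min(1, eps/5)

Fix eps > 0. We seek delta > 0 with 0 < |w + 2| < delta ⇒ |w² − 4| < eps.
Factor: w² − 4 = (w + 2)(w - 2), so |w² − 4| = |w + 2|·|w - 2|.
Impose delta ≤ 1 so that |w| < 3; then |w - 2| ≤ 5.
Hence |w² − 4| ≤ 5|w + 2|, which is < eps once |w + 2| < eps/5.
Take delta = min(1, eps/5). If 0 < |w + 2| < delta then both bounds hold and |w² − 4| ≤ 5|w + 2| < 5·(eps/5) = eps.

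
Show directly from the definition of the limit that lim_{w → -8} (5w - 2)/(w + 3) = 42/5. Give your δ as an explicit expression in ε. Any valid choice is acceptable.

δ = min(5/2, (25/34)ε)

Fix ε > 0. We want δ > 0 with 0 < |w + 8| < δ ⇒ |(5w - 2)/(w + 3) − (42/5)| < ε.
Combining over a common denominator, (5w - 2)/(w + 3) − (42/5) = [(5w - 2)·(-5) − (-42)·(w + 3)] / [(-5)·(w + 3)] = 17(w + 8) / ((-5)(w + 3)).
So |(5w - 2)/(w + 3) − (42/5)| = 17|w + 8| / (5·|w + 3|).
Restrict δ ≤ 5/2. Then |w + 8| < 5/2 gives |w + 3| = |(w + 8) + (-5)| ≥ 5 − 5/2 = 5/2.
Hence |(5w - 2)/(w + 3) − (42/5)| < 17|w + 8|/(5·(5/2)) = (34/25)|w + 8|, which is < ε once |w + 8| < (25/34)ε.
Take δ = min(5/2, (25/34)ε). Then 0 < |w + 8| < δ forces both bounds, so |(5w - 2)/(w + 3) − (42/5)| < ε.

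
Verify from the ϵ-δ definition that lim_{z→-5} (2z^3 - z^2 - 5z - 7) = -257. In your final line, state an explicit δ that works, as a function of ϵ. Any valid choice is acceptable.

δ = min(1, ϵ/188)

Let ϵ > 0. We want δ > 0 such that 0 < |z + 5| < δ implies |(2z^3 - z^2 - 5z - 7) + 257| < ϵ.
(2z^3 - z^2 - 5z - 7) + 257 = 2z^3 - z^2 - 5z + 250 = (z + 5)(2z^2 - 11z + 50).
So |(2z^3 - z^2 - 5z - 7) + 257| = |z + 5|·|2z^2 - 11z + 50|.
Assume first that |z + 5| < 1, so |z| < 6. Then |2z^2 - 11z + 50| ≤ 2·6^2 + 11·6 + 50 = 188.
Hence |(2z^3 - z^2 - 5z - 7) + 257| ≤ 188|z + 5| < ϵ provided |z + 5| < ϵ/188.
Choosing δ = min(1, ϵ/188) ensures both conditions, hence |(2z^3 - z^2 - 5z - 7) + 257| < ϵ.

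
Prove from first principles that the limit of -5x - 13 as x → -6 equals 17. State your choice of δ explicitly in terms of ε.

Suppose ε > 0. We need δ > 0 so that 0 < |x + 6| < δ implies |(-5x - 13) − 17| < ε.
Since (-5x - 13) − 17 = -5(x + 6), we have |(-5x - 13) − 17| = 5|x + 6|.
Thus it suffices that |x + 6| < ε/5.
Take δ = ε/5. If 0 < |x + 6| < δ then |(-5x - 13) − 17| = 5|x + 6| < 5·(ε/5) = ε.

δ = ε/5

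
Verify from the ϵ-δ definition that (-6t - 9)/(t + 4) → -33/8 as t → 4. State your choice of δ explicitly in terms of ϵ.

Suppose ϵ > 0. We want δ > 0 with 0 < |t − 4| < δ ⇒ |(-6t - 9)/(t + 4) + 33/8| < ϵ.
Combining over a common denominator, (-6t - 9)/(t + 4) + 33/8 = [(-6t - 9)·8 − (-33)·(t + 4)] / [8·(t + 4)] = -15(t − 4) / (8(t + 4)).
So |(-6t - 9)/(t + 4) + 33/8| = 15|t − 4| / (8·|t + 4|).
Restrict δ ≤ 4. Then |t − 4| < 4 gives |t + 4| = |(t − 4) + 8| ≥ 8 − 4 = 4.
Hence |(-6t - 9)/(t + 4) + 33/8| < 15|t − 4|/(8·4) = (15/32)|t − 4|, which is < ϵ once |t − 4| < (32/15)ϵ.
Take δ = min(4, (32/15)ϵ). Then 0 < |t − 4| < δ forces both bounds, so |(-6t - 9)/(t + 4) + 33/8| < ϵ.

δ = min(4, (32/15)ϵ)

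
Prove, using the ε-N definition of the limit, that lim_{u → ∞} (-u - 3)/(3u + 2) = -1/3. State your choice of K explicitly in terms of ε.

Suppose ε > 0. We seek K > 0 such that u > K implies |(-u - 3)/(3u + 2) + 1/3| < ε.
(-u - 3)/(3u + 2) + 1/3 = (3(-u - 3) − (-1)(3u + 2)) / (3(3u + 2)) = -7/(3(3u + 2)).
For u > 0 we have 3u + 2 > 3u, so |(-u - 3)/(3u + 2) + 1/3| = 7/(3(3u + 2)) < 7/(3·3u) = (7/9)/u.
Thus |(-u - 3)/(3u + 2) + 1/3| < ε whenever u > (7/9)/ε.
Take K = (7/9)/ε. If u > K then |(-u - 3)/(3u + 2) + 1/3| < (7/9)/u < ε.

K = (7/9)/ε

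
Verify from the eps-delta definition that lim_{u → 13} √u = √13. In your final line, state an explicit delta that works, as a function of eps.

Fix eps > 0. We want delta > 0 such that 0 < |u − 13| < delta implies |√u − √13| < eps.
Rationalise: √u − √13 = (u − 13)/(√u + √13), so |√u − √13| = |u − 13|/(√u + √13).
Restrict delta ≤ 13 so that |u − 13| < 13 forces u > 0, and then √u + √13 > √13.
Hence |√u − √13| < |u − 13|/√13, which is < eps once |u − 13| < √13·eps.
Take delta = min(13, √13·eps). If 0 < |u − 13| < delta then u > 0 and |√u − √13| < |u − 13|/√13 < eps.

delta = min(13, √13·eps)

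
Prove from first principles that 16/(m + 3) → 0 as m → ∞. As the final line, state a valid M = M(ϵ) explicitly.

Let ϵ > 0. For m ≥ 1, |16/(m + 3) − 0| = 16/(m + 3) ≤ 16/m.
We need 16/m < ϵ, i.e. m > 16/ϵ.
Take M = 16/ϵ. If m > M then |16/(m + 3)| ≤ 16/m < ϵ.

M = 16/ϵ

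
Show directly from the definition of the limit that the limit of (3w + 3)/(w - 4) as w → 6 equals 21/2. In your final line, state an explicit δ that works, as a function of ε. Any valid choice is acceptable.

δ = min(1, (2/15)ε)

Fix ε > 0. We want δ > 0 with 0 < |w − 6| < δ ⇒ |(3w + 3)/(w - 4) − (21/2)| < ε.
Combining over a common denominator, (3w + 3)/(w - 4) − (21/2) = [(3w + 3)·2 − 21·(w - 4)] / [2·(w - 4)] = -15(w − 6) / (2(w - 4)).
So |(3w + 3)/(w - 4) − (21/2)| = 15|w − 6| / (2·|w − 4|).
Restrict δ ≤ 1. Then |w − 6| < 1 gives |w − 4| = |(w − 6) + 2| ≥ 2 − 1 = 1.
Hence |(3w + 3)/(w - 4) − (21/2)| < 15|w − 6|/(2·1) = (15/2)|w − 6|, which is < ε once |w − 6| < (2/15)ε.
Take δ = min(1, (2/15)ε). Then 0 < |w − 6| < δ forces both bounds, so |(3w + 3)/(w - 4) − (21/2)| < ε.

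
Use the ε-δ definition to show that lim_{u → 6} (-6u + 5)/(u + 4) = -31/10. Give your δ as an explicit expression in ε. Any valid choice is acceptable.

δ = min(5, (50/29)ε)

Let ε > 0. We want δ > 0 with 0 < |u − 6| < δ ⇒ |(-6u + 5)/(u + 4) + 31/10| < ε.
Combining over a common denominator, (-6u + 5)/(u + 4) + 31/10 = [(-6u + 5)·10 − (-31)·(u + 4)] / [10·(u + 4)] = -29(u − 6) / (10(u + 4)).
So |(-6u + 5)/(u + 4) + 31/10| = 29|u − 6| / (10·|u + 4|).
Restrict δ ≤ 5. Then |u − 6| < 5 gives |u + 4| = |(u − 6) + 10| ≥ 10 − 5 = 5.
Hence |(-6u + 5)/(u + 4) + 31/10| < 29|u − 6|/(10·5) = (29/50)|u − 6|, which is < ε once |u − 6| < (50/29)ε.
Take δ = min(5, (50/29)ε). Then 0 < |u − 6| < δ forces both bounds, so |(-6u + 5)/(u + 4) + 31/10| < ε.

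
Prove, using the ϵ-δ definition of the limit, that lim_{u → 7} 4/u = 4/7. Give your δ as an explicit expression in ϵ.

δ = min(7/2, (49/8)ϵ)

Fix ϵ > 0. We seek δ > 0 such that 0 < |u − 7| < δ implies |4/u − (4/7)| < ϵ.
|4/u − (4/7)| = 4·|7 − u|/(7·|u|) = 4|u − 7|/(7|u|).
Restrict δ ≤ 7/2. Then |u − 7| < 7/2 gives |u| > 7/2, so 7|u| > 49/2.
Then |4/u − (4/7)| < 4|u − 7|/(49/2), which is < ϵ when |u − 7| < (49/8)ϵ.
Take δ = min(7/2, (49/8)ϵ). Then 0 < |u − 7| < δ gives both |u − 7| < 7/2 and |u − 7| < (49/8)ϵ, so |4/u − (4/7)| < ϵ.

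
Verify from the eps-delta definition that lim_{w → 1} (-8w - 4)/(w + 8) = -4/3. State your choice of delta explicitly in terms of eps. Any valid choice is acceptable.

delta = min(9/2, (27/40)eps)

Let eps > 0 be given. We want delta > 0 with 0 < |w − 1| < delta ⇒ |(-8w - 4)/(w + 8) + 4/3| < eps.
Combining over a common denominator, (-8w - 4)/(w + 8) + 4/3 = [(-8w - 4)·9 − (-12)·(w + 8)] / [9·(w + 8)] = -60(w − 1) / (9(w + 8)).
So |(-8w - 4)/(w + 8) + 4/3| = 60|w − 1| / (9·|w + 8|).
Restrict delta ≤ 9/2. Then |w − 1| < 9/2 gives |w + 8| = |(w − 1) + 9| ≥ 9 − 9/2 = 9/2.
Hence |(-8w - 4)/(w + 8) + 4/3| < 60|w − 1|/(9·(9/2)) = (40/27)|w − 1|, which is < eps once |w − 1| < (27/40)eps.
Take delta = min(9/2, (27/40)eps). Then 0 < |w − 1| < delta forces both bounds, so |(-8w - 4)/(w + 8) + 4/3| < eps.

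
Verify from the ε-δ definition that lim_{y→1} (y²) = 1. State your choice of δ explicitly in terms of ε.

δ = min(1, ε/3)

Fix ε > 0. We seek δ > 0 with 0 < |y − 1| < δ ⇒ |y² − 1| < ε.
Factor: y² − 1 = (y − 1)(y + 1), so |y² − 1| = |y − 1|·|y + 1|.
Impose δ ≤ 1 so that |y| < 2; then |y + 1| ≤ 3.
Hence |y² − 1| ≤ 3|y − 1|, which is < ε once |y − 1| < ε/3.
Take δ = min(1, ε/3). If 0 < |y − 1| < δ then both bounds hold and |y² − 1| ≤ 3|y − 1| < 3·(ε/3) = ε.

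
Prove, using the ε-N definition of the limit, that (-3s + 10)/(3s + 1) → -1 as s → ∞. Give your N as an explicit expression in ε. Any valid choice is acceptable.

Let ε > 0 be given. We seek N > 0 such that s > N implies |(-3s + 10)/(3s + 1) + 1| < ε.
(-3s + 10)/(3s + 1) + 1 = (3(-3s + 10) − (-3)(3s + 1)) / (3(3s + 1)) = 33/(3(3s + 1)).
For s > 0 we have 3s + 1 > 3s, so |(-3s + 10)/(3s + 1) + 1| = 33/(3(3s + 1)) < 33/(3·3s) = (11/3)/s.
Thus |(-3s + 10)/(3s + 1) + 1| < ε whenever s > (11/3)/ε.
Take N = (11/3)/ε. If s > N then |(-3s + 10)/(3s + 1) + 1| < (11/3)/s < ε.

N = (11/3)/ε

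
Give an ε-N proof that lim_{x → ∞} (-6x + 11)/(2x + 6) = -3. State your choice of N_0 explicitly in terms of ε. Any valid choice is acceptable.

Suppose ε > 0. We seek N_0 > 0 such that x > N_0 implies |(-6x + 11)/(2x + 6) + 3| < ε.
(-6x + 11)/(2x + 6) + 3 = (2(-6x + 11) − (-6)(2x + 6)) / (2(2x + 6)) = 58/(2(2x + 6)).
For x > 0 we have 2x + 6 > 2x, so |(-6x + 11)/(2x + 6) + 3| = 58/(2(2x + 6)) < 58/(2·2x) = (29/2)/x.
Thus |(-6x + 11)/(2x + 6) + 3| < ε whenever x > (29/2)/ε.
Take N_0 = (29/2)/ε. If x > N_0 then |(-6x + 11)/(2x + 6) + 3| < (29/2)/x < ε.

N_0 = (29/2)/ε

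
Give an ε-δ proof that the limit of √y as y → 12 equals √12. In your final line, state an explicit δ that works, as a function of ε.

δ = min(12, √12·ε)

Suppose ε > 0. We want δ > 0 such that 0 < |y − 12| < δ implies |√y − √12| < ε.
Multiplying by the conjugate, |√y − √12| = |y − 12|/(√y + √12).
Restrict δ ≤ 12 so that |y − 12| < 12 forces y > 0, and then √y + √12 > √12.
Hence |√y − √12| < |y − 12|/√12, which is < ε once |y − 12| < √12·ε.
Take δ = min(12, √12·ε). If 0 < |y − 12| < δ then y > 0 and |√y − √12| < |y − 12|/√12 < ε.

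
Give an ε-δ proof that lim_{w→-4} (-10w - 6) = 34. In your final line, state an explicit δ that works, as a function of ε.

Let ε > 0. We need δ > 0 so that 0 < |w + 4| < δ implies |(-10w - 6) − 34| < ε.
Since (-10w - 6) − 34 = -10(w + 4), we have |(-10w - 6) − 34| = 10|w + 4|.
So 10|w + 4| < ε exactly when |w + 4| < ε/10.
Choosing δ = ε/10 gives |(-10w - 6) − 34| = 10|w + 4| < ε whenever |w + 4| < δ.

δ = ε/10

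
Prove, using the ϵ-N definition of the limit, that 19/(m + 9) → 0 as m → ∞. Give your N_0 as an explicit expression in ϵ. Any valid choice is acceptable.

N_0 = 19/ϵ

Let ϵ > 0. For m ≥ 1, |19/(m + 9) − 0| = 19/(m + 9) ≤ 19/m.
We need 19/m < ϵ, i.e. m > 19/ϵ.
Take N_0 = 19/ϵ. If m > N_0 then |19/(m + 9)| ≤ 19/m < ϵ.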